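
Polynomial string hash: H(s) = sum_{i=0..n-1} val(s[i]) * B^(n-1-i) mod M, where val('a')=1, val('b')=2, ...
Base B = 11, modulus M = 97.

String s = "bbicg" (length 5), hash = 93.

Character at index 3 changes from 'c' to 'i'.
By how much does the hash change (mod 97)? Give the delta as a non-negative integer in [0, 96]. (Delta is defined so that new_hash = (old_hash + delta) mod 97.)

Delta formula: (val(new) - val(old)) * B^(n-1-k) mod M
  val('i') - val('c') = 9 - 3 = 6
  B^(n-1-k) = 11^1 mod 97 = 11
  Delta = 6 * 11 mod 97 = 66

Answer: 66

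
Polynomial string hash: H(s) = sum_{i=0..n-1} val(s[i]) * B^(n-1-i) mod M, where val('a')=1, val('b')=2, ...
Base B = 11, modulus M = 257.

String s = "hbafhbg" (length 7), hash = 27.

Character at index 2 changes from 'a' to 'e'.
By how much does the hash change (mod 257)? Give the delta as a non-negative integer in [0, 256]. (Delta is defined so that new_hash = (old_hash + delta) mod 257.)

Delta formula: (val(new) - val(old)) * B^(n-1-k) mod M
  val('e') - val('a') = 5 - 1 = 4
  B^(n-1-k) = 11^4 mod 257 = 249
  Delta = 4 * 249 mod 257 = 225

Answer: 225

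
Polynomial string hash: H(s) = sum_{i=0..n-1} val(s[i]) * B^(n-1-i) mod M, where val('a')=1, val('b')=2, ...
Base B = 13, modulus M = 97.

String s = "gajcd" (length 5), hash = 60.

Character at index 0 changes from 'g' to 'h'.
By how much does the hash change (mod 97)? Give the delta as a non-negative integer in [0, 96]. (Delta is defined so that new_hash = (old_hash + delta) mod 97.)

Delta formula: (val(new) - val(old)) * B^(n-1-k) mod M
  val('h') - val('g') = 8 - 7 = 1
  B^(n-1-k) = 13^4 mod 97 = 43
  Delta = 1 * 43 mod 97 = 43

Answer: 43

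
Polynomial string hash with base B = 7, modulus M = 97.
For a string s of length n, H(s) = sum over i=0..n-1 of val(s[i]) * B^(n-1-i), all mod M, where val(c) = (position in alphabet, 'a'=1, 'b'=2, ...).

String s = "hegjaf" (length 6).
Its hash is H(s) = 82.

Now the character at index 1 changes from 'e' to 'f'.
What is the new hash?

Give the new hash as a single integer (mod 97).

Answer: 58

Derivation:
val('e') = 5, val('f') = 6
Position k = 1, exponent = n-1-k = 4
B^4 mod M = 7^4 mod 97 = 73
Delta = (6 - 5) * 73 mod 97 = 73
New hash = (82 + 73) mod 97 = 58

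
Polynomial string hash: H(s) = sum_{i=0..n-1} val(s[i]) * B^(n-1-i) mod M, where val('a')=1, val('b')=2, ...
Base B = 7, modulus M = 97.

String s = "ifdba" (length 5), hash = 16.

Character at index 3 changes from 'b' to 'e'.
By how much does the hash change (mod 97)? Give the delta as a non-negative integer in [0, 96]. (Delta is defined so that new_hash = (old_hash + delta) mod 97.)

Delta formula: (val(new) - val(old)) * B^(n-1-k) mod M
  val('e') - val('b') = 5 - 2 = 3
  B^(n-1-k) = 7^1 mod 97 = 7
  Delta = 3 * 7 mod 97 = 21

Answer: 21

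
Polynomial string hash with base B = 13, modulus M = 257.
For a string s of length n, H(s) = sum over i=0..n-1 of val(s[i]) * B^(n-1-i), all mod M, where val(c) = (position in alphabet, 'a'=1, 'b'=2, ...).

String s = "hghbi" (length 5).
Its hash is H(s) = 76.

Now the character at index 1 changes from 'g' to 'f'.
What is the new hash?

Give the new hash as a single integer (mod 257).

val('g') = 7, val('f') = 6
Position k = 1, exponent = n-1-k = 3
B^3 mod M = 13^3 mod 257 = 141
Delta = (6 - 7) * 141 mod 257 = 116
New hash = (76 + 116) mod 257 = 192

Answer: 192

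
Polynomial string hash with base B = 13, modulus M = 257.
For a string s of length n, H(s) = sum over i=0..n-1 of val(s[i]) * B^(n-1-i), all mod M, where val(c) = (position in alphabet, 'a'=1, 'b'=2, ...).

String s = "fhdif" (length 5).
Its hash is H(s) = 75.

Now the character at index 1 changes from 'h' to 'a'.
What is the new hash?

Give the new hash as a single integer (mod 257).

val('h') = 8, val('a') = 1
Position k = 1, exponent = n-1-k = 3
B^3 mod M = 13^3 mod 257 = 141
Delta = (1 - 8) * 141 mod 257 = 41
New hash = (75 + 41) mod 257 = 116

Answer: 116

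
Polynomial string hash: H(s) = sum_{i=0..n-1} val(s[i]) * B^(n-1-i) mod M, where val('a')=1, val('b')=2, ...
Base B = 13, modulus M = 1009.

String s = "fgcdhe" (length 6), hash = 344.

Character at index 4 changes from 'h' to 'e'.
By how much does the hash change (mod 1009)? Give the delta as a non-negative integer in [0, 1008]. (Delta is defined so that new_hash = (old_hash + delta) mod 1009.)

Answer: 970

Derivation:
Delta formula: (val(new) - val(old)) * B^(n-1-k) mod M
  val('e') - val('h') = 5 - 8 = -3
  B^(n-1-k) = 13^1 mod 1009 = 13
  Delta = -3 * 13 mod 1009 = 970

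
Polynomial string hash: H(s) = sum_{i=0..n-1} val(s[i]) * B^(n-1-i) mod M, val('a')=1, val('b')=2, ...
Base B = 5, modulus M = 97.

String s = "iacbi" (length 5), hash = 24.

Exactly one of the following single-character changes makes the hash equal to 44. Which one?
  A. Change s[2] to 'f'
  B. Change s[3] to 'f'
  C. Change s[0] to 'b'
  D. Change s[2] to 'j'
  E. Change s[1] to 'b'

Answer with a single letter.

Option A: s[2]='c'->'f', delta=(6-3)*5^2 mod 97 = 75, hash=24+75 mod 97 = 2
Option B: s[3]='b'->'f', delta=(6-2)*5^1 mod 97 = 20, hash=24+20 mod 97 = 44 <-- target
Option C: s[0]='i'->'b', delta=(2-9)*5^4 mod 97 = 87, hash=24+87 mod 97 = 14
Option D: s[2]='c'->'j', delta=(10-3)*5^2 mod 97 = 78, hash=24+78 mod 97 = 5
Option E: s[1]='a'->'b', delta=(2-1)*5^3 mod 97 = 28, hash=24+28 mod 97 = 52

Answer: B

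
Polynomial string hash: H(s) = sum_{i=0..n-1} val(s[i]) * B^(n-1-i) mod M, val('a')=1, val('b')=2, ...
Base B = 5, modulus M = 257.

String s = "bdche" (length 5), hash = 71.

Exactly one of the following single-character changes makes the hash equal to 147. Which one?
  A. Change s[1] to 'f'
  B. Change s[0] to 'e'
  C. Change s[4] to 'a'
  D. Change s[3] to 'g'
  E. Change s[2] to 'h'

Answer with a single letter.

Answer: B

Derivation:
Option A: s[1]='d'->'f', delta=(6-4)*5^3 mod 257 = 250, hash=71+250 mod 257 = 64
Option B: s[0]='b'->'e', delta=(5-2)*5^4 mod 257 = 76, hash=71+76 mod 257 = 147 <-- target
Option C: s[4]='e'->'a', delta=(1-5)*5^0 mod 257 = 253, hash=71+253 mod 257 = 67
Option D: s[3]='h'->'g', delta=(7-8)*5^1 mod 257 = 252, hash=71+252 mod 257 = 66
Option E: s[2]='c'->'h', delta=(8-3)*5^2 mod 257 = 125, hash=71+125 mod 257 = 196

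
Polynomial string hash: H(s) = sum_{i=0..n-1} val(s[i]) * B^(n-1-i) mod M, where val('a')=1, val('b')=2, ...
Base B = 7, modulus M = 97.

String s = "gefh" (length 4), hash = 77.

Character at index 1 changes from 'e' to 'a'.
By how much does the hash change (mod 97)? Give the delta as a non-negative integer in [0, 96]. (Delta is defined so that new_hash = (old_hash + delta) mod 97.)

Delta formula: (val(new) - val(old)) * B^(n-1-k) mod M
  val('a') - val('e') = 1 - 5 = -4
  B^(n-1-k) = 7^2 mod 97 = 49
  Delta = -4 * 49 mod 97 = 95

Answer: 95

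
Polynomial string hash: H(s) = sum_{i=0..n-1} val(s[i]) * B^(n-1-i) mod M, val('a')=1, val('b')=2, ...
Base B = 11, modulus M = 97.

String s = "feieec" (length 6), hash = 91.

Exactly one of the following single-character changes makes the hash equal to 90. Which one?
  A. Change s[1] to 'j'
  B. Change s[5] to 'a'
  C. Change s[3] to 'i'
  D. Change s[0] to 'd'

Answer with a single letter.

Option A: s[1]='e'->'j', delta=(10-5)*11^4 mod 97 = 67, hash=91+67 mod 97 = 61
Option B: s[5]='c'->'a', delta=(1-3)*11^0 mod 97 = 95, hash=91+95 mod 97 = 89
Option C: s[3]='e'->'i', delta=(9-5)*11^2 mod 97 = 96, hash=91+96 mod 97 = 90 <-- target
Option D: s[0]='f'->'d', delta=(4-6)*11^5 mod 97 = 35, hash=91+35 mod 97 = 29

Answer: C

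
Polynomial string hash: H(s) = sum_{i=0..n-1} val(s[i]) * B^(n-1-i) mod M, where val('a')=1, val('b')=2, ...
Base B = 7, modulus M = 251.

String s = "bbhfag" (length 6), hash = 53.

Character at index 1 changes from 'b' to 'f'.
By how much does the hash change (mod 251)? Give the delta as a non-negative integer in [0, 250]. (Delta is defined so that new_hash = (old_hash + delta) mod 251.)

Answer: 66

Derivation:
Delta formula: (val(new) - val(old)) * B^(n-1-k) mod M
  val('f') - val('b') = 6 - 2 = 4
  B^(n-1-k) = 7^4 mod 251 = 142
  Delta = 4 * 142 mod 251 = 66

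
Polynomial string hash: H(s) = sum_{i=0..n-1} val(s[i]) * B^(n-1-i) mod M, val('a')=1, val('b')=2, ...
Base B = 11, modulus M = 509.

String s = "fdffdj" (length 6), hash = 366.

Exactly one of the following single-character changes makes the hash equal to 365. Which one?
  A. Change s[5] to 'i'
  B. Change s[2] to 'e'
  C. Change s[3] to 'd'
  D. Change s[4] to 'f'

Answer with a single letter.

Option A: s[5]='j'->'i', delta=(9-10)*11^0 mod 509 = 508, hash=366+508 mod 509 = 365 <-- target
Option B: s[2]='f'->'e', delta=(5-6)*11^3 mod 509 = 196, hash=366+196 mod 509 = 53
Option C: s[3]='f'->'d', delta=(4-6)*11^2 mod 509 = 267, hash=366+267 mod 509 = 124
Option D: s[4]='d'->'f', delta=(6-4)*11^1 mod 509 = 22, hash=366+22 mod 509 = 388

Answer: A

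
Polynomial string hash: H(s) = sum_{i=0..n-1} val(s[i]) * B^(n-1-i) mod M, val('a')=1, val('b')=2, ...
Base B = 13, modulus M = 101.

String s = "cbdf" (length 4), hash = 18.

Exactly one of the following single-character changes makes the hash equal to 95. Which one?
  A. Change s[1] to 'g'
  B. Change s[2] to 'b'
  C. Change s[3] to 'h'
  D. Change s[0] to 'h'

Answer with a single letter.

Answer: D

Derivation:
Option A: s[1]='b'->'g', delta=(7-2)*13^2 mod 101 = 37, hash=18+37 mod 101 = 55
Option B: s[2]='d'->'b', delta=(2-4)*13^1 mod 101 = 75, hash=18+75 mod 101 = 93
Option C: s[3]='f'->'h', delta=(8-6)*13^0 mod 101 = 2, hash=18+2 mod 101 = 20
Option D: s[0]='c'->'h', delta=(8-3)*13^3 mod 101 = 77, hash=18+77 mod 101 = 95 <-- target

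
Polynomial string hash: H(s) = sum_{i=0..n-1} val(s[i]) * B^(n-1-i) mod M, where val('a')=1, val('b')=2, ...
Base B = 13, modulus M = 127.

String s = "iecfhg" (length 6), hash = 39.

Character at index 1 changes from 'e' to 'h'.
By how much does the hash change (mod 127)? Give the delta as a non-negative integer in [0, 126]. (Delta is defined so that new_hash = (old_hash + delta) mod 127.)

Delta formula: (val(new) - val(old)) * B^(n-1-k) mod M
  val('h') - val('e') = 8 - 5 = 3
  B^(n-1-k) = 13^4 mod 127 = 113
  Delta = 3 * 113 mod 127 = 85

Answer: 85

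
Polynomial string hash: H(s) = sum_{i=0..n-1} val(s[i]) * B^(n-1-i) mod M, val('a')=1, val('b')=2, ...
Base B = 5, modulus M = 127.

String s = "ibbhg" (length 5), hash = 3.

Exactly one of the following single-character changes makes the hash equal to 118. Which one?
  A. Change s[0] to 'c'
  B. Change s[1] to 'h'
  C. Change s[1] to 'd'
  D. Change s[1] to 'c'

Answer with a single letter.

Answer: B

Derivation:
Option A: s[0]='i'->'c', delta=(3-9)*5^4 mod 127 = 60, hash=3+60 mod 127 = 63
Option B: s[1]='b'->'h', delta=(8-2)*5^3 mod 127 = 115, hash=3+115 mod 127 = 118 <-- target
Option C: s[1]='b'->'d', delta=(4-2)*5^3 mod 127 = 123, hash=3+123 mod 127 = 126
Option D: s[1]='b'->'c', delta=(3-2)*5^3 mod 127 = 125, hash=3+125 mod 127 = 1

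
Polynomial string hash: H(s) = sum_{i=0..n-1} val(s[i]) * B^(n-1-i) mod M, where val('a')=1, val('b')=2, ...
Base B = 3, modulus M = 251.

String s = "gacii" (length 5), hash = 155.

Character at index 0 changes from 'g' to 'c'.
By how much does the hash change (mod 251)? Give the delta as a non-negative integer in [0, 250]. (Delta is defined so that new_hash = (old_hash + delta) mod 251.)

Delta formula: (val(new) - val(old)) * B^(n-1-k) mod M
  val('c') - val('g') = 3 - 7 = -4
  B^(n-1-k) = 3^4 mod 251 = 81
  Delta = -4 * 81 mod 251 = 178

Answer: 178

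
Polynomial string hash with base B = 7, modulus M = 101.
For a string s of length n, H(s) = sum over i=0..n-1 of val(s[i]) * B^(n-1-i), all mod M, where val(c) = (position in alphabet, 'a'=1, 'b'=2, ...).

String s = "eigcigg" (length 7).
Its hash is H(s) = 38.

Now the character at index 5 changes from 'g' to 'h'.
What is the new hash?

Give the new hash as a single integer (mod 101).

val('g') = 7, val('h') = 8
Position k = 5, exponent = n-1-k = 1
B^1 mod M = 7^1 mod 101 = 7
Delta = (8 - 7) * 7 mod 101 = 7
New hash = (38 + 7) mod 101 = 45

Answer: 45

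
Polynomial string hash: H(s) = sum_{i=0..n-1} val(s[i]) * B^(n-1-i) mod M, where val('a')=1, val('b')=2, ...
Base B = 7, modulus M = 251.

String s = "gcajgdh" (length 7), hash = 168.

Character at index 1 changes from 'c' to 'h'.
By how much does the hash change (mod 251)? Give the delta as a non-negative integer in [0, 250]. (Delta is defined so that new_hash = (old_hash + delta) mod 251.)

Delta formula: (val(new) - val(old)) * B^(n-1-k) mod M
  val('h') - val('c') = 8 - 3 = 5
  B^(n-1-k) = 7^5 mod 251 = 241
  Delta = 5 * 241 mod 251 = 201

Answer: 201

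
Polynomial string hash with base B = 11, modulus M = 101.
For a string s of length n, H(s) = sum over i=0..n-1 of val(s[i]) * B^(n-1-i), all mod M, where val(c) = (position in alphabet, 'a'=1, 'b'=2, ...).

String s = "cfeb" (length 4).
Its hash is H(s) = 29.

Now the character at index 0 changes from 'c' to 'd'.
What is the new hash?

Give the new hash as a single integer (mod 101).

Answer: 47

Derivation:
val('c') = 3, val('d') = 4
Position k = 0, exponent = n-1-k = 3
B^3 mod M = 11^3 mod 101 = 18
Delta = (4 - 3) * 18 mod 101 = 18
New hash = (29 + 18) mod 101 = 47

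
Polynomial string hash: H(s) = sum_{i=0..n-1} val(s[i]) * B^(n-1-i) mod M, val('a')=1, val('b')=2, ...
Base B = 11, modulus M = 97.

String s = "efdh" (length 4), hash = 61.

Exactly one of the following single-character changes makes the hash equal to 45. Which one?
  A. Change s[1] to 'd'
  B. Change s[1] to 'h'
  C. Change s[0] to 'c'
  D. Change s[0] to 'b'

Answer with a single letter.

Option A: s[1]='f'->'d', delta=(4-6)*11^2 mod 97 = 49, hash=61+49 mod 97 = 13
Option B: s[1]='f'->'h', delta=(8-6)*11^2 mod 97 = 48, hash=61+48 mod 97 = 12
Option C: s[0]='e'->'c', delta=(3-5)*11^3 mod 97 = 54, hash=61+54 mod 97 = 18
Option D: s[0]='e'->'b', delta=(2-5)*11^3 mod 97 = 81, hash=61+81 mod 97 = 45 <-- target

Answer: D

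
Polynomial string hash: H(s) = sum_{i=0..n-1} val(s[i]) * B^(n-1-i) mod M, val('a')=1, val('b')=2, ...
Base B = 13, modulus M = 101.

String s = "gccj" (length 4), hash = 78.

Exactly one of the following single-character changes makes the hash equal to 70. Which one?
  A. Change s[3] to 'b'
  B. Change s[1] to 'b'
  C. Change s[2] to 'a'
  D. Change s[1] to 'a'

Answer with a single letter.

Answer: A

Derivation:
Option A: s[3]='j'->'b', delta=(2-10)*13^0 mod 101 = 93, hash=78+93 mod 101 = 70 <-- target
Option B: s[1]='c'->'b', delta=(2-3)*13^2 mod 101 = 33, hash=78+33 mod 101 = 10
Option C: s[2]='c'->'a', delta=(1-3)*13^1 mod 101 = 75, hash=78+75 mod 101 = 52
Option D: s[1]='c'->'a', delta=(1-3)*13^2 mod 101 = 66, hash=78+66 mod 101 = 43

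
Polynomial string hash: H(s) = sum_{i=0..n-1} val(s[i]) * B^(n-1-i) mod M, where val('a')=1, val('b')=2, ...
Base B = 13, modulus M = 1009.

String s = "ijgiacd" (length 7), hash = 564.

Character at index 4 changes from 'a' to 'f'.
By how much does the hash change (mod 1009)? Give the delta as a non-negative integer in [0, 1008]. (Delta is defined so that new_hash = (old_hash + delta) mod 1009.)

Delta formula: (val(new) - val(old)) * B^(n-1-k) mod M
  val('f') - val('a') = 6 - 1 = 5
  B^(n-1-k) = 13^2 mod 1009 = 169
  Delta = 5 * 169 mod 1009 = 845

Answer: 845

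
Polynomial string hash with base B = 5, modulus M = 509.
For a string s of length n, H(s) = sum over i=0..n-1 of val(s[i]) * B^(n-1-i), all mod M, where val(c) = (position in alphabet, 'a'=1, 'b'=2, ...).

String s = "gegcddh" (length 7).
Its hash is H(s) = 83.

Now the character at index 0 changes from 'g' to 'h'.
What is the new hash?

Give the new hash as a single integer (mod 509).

val('g') = 7, val('h') = 8
Position k = 0, exponent = n-1-k = 6
B^6 mod M = 5^6 mod 509 = 355
Delta = (8 - 7) * 355 mod 509 = 355
New hash = (83 + 355) mod 509 = 438

Answer: 438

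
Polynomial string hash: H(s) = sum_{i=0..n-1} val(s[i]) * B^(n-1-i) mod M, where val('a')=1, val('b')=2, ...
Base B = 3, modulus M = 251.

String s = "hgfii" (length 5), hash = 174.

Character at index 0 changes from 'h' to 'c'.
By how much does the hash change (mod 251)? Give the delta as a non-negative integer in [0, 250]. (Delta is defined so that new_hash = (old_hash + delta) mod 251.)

Answer: 97

Derivation:
Delta formula: (val(new) - val(old)) * B^(n-1-k) mod M
  val('c') - val('h') = 3 - 8 = -5
  B^(n-1-k) = 3^4 mod 251 = 81
  Delta = -5 * 81 mod 251 = 97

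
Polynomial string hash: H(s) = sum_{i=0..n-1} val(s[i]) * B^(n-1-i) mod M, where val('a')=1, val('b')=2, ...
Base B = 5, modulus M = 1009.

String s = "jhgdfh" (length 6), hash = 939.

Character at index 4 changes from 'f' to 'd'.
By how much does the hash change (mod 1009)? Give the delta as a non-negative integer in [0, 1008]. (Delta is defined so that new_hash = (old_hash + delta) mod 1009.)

Delta formula: (val(new) - val(old)) * B^(n-1-k) mod M
  val('d') - val('f') = 4 - 6 = -2
  B^(n-1-k) = 5^1 mod 1009 = 5
  Delta = -2 * 5 mod 1009 = 999

Answer: 999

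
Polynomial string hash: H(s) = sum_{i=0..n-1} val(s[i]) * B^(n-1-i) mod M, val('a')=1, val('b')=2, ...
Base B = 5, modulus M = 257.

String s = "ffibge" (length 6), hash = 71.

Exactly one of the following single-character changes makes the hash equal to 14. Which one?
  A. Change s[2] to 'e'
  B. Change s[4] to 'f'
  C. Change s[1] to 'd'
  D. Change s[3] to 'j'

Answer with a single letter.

Answer: D

Derivation:
Option A: s[2]='i'->'e', delta=(5-9)*5^3 mod 257 = 14, hash=71+14 mod 257 = 85
Option B: s[4]='g'->'f', delta=(6-7)*5^1 mod 257 = 252, hash=71+252 mod 257 = 66
Option C: s[1]='f'->'d', delta=(4-6)*5^4 mod 257 = 35, hash=71+35 mod 257 = 106
Option D: s[3]='b'->'j', delta=(10-2)*5^2 mod 257 = 200, hash=71+200 mod 257 = 14 <-- target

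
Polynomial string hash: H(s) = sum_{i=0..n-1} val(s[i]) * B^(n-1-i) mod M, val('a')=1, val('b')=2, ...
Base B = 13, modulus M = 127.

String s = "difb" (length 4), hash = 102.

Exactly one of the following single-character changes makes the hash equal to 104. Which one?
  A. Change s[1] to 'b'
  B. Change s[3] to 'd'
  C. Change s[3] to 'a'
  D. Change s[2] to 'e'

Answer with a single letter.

Answer: B

Derivation:
Option A: s[1]='i'->'b', delta=(2-9)*13^2 mod 127 = 87, hash=102+87 mod 127 = 62
Option B: s[3]='b'->'d', delta=(4-2)*13^0 mod 127 = 2, hash=102+2 mod 127 = 104 <-- target
Option C: s[3]='b'->'a', delta=(1-2)*13^0 mod 127 = 126, hash=102+126 mod 127 = 101
Option D: s[2]='f'->'e', delta=(5-6)*13^1 mod 127 = 114, hash=102+114 mod 127 = 89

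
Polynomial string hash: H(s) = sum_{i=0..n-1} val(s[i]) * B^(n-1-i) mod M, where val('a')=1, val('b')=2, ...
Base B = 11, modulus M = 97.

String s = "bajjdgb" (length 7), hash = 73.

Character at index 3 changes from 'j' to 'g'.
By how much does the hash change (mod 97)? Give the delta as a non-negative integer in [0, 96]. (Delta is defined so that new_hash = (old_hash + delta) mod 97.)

Answer: 81

Derivation:
Delta formula: (val(new) - val(old)) * B^(n-1-k) mod M
  val('g') - val('j') = 7 - 10 = -3
  B^(n-1-k) = 11^3 mod 97 = 70
  Delta = -3 * 70 mod 97 = 81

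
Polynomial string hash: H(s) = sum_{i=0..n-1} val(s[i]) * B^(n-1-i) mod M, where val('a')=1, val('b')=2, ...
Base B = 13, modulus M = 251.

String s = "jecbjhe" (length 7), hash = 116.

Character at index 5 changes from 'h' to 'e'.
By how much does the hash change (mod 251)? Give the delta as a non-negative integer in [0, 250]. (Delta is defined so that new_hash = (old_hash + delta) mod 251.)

Delta formula: (val(new) - val(old)) * B^(n-1-k) mod M
  val('e') - val('h') = 5 - 8 = -3
  B^(n-1-k) = 13^1 mod 251 = 13
  Delta = -3 * 13 mod 251 = 212

Answer: 212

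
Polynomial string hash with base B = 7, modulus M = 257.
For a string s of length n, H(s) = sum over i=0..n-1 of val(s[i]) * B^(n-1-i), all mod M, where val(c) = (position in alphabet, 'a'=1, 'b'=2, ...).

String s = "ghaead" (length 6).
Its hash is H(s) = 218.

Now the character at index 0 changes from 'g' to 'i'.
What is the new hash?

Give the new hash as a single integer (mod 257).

val('g') = 7, val('i') = 9
Position k = 0, exponent = n-1-k = 5
B^5 mod M = 7^5 mod 257 = 102
Delta = (9 - 7) * 102 mod 257 = 204
New hash = (218 + 204) mod 257 = 165

Answer: 165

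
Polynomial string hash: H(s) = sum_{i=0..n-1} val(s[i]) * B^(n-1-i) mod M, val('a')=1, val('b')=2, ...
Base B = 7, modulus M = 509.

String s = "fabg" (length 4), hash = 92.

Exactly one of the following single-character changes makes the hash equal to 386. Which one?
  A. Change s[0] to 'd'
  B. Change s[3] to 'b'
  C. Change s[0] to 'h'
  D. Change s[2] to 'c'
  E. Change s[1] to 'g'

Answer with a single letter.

Option A: s[0]='f'->'d', delta=(4-6)*7^3 mod 509 = 332, hash=92+332 mod 509 = 424
Option B: s[3]='g'->'b', delta=(2-7)*7^0 mod 509 = 504, hash=92+504 mod 509 = 87
Option C: s[0]='f'->'h', delta=(8-6)*7^3 mod 509 = 177, hash=92+177 mod 509 = 269
Option D: s[2]='b'->'c', delta=(3-2)*7^1 mod 509 = 7, hash=92+7 mod 509 = 99
Option E: s[1]='a'->'g', delta=(7-1)*7^2 mod 509 = 294, hash=92+294 mod 509 = 386 <-- target

Answer: E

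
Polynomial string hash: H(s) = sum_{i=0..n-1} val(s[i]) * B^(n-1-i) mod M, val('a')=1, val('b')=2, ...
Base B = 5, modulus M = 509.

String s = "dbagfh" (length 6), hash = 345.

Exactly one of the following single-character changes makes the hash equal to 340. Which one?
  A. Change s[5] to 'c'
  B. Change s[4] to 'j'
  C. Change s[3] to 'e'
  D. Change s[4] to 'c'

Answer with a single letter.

Answer: A

Derivation:
Option A: s[5]='h'->'c', delta=(3-8)*5^0 mod 509 = 504, hash=345+504 mod 509 = 340 <-- target
Option B: s[4]='f'->'j', delta=(10-6)*5^1 mod 509 = 20, hash=345+20 mod 509 = 365
Option C: s[3]='g'->'e', delta=(5-7)*5^2 mod 509 = 459, hash=345+459 mod 509 = 295
Option D: s[4]='f'->'c', delta=(3-6)*5^1 mod 509 = 494, hash=345+494 mod 509 = 330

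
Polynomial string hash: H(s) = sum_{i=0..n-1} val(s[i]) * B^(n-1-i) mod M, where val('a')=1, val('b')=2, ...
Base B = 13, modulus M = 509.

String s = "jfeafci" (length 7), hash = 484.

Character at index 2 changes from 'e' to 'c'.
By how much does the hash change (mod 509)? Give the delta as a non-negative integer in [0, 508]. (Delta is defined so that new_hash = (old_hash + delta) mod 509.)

Answer: 395

Derivation:
Delta formula: (val(new) - val(old)) * B^(n-1-k) mod M
  val('c') - val('e') = 3 - 5 = -2
  B^(n-1-k) = 13^4 mod 509 = 57
  Delta = -2 * 57 mod 509 = 395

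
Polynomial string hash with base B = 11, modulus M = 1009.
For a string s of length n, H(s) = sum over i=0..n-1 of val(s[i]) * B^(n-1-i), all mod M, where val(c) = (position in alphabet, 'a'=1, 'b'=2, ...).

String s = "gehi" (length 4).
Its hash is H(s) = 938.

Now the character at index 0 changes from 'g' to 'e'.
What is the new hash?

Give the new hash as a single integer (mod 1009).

Answer: 294

Derivation:
val('g') = 7, val('e') = 5
Position k = 0, exponent = n-1-k = 3
B^3 mod M = 11^3 mod 1009 = 322
Delta = (5 - 7) * 322 mod 1009 = 365
New hash = (938 + 365) mod 1009 = 294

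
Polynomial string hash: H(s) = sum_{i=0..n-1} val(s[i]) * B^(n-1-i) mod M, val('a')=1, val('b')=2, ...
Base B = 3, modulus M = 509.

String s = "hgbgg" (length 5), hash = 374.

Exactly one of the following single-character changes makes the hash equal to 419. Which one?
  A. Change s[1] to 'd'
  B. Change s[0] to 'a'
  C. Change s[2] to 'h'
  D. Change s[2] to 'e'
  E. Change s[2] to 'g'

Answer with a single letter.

Answer: E

Derivation:
Option A: s[1]='g'->'d', delta=(4-7)*3^3 mod 509 = 428, hash=374+428 mod 509 = 293
Option B: s[0]='h'->'a', delta=(1-8)*3^4 mod 509 = 451, hash=374+451 mod 509 = 316
Option C: s[2]='b'->'h', delta=(8-2)*3^2 mod 509 = 54, hash=374+54 mod 509 = 428
Option D: s[2]='b'->'e', delta=(5-2)*3^2 mod 509 = 27, hash=374+27 mod 509 = 401
Option E: s[2]='b'->'g', delta=(7-2)*3^2 mod 509 = 45, hash=374+45 mod 509 = 419 <-- target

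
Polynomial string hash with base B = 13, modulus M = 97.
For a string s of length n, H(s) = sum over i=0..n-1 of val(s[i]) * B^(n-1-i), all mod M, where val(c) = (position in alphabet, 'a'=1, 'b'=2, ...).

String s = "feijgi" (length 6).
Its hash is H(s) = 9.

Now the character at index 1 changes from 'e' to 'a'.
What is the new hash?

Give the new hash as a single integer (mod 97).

Answer: 31

Derivation:
val('e') = 5, val('a') = 1
Position k = 1, exponent = n-1-k = 4
B^4 mod M = 13^4 mod 97 = 43
Delta = (1 - 5) * 43 mod 97 = 22
New hash = (9 + 22) mod 97 = 31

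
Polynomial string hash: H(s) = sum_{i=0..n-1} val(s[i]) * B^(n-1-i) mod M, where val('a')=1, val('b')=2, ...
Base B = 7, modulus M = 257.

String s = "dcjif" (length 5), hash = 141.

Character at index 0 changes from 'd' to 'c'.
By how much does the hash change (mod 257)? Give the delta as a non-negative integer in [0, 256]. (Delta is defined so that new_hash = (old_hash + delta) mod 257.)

Delta formula: (val(new) - val(old)) * B^(n-1-k) mod M
  val('c') - val('d') = 3 - 4 = -1
  B^(n-1-k) = 7^4 mod 257 = 88
  Delta = -1 * 88 mod 257 = 169

Answer: 169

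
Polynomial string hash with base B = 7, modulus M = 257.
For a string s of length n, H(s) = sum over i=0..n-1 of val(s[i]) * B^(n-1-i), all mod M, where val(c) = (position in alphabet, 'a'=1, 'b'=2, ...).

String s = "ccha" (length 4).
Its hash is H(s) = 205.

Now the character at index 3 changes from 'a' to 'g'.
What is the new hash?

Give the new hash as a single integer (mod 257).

val('a') = 1, val('g') = 7
Position k = 3, exponent = n-1-k = 0
B^0 mod M = 7^0 mod 257 = 1
Delta = (7 - 1) * 1 mod 257 = 6
New hash = (205 + 6) mod 257 = 211

Answer: 211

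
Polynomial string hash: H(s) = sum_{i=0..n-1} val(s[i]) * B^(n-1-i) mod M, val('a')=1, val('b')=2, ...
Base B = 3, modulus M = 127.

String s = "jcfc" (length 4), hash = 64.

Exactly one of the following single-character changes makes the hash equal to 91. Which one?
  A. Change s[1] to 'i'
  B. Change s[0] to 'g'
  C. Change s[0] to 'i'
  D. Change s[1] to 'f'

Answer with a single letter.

Answer: D

Derivation:
Option A: s[1]='c'->'i', delta=(9-3)*3^2 mod 127 = 54, hash=64+54 mod 127 = 118
Option B: s[0]='j'->'g', delta=(7-10)*3^3 mod 127 = 46, hash=64+46 mod 127 = 110
Option C: s[0]='j'->'i', delta=(9-10)*3^3 mod 127 = 100, hash=64+100 mod 127 = 37
Option D: s[1]='c'->'f', delta=(6-3)*3^2 mod 127 = 27, hash=64+27 mod 127 = 91 <-- target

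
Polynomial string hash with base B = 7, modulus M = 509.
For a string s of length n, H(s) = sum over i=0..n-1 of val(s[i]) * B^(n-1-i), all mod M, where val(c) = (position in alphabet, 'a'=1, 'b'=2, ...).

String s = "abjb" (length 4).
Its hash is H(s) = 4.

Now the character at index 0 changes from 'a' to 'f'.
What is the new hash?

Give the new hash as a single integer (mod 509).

val('a') = 1, val('f') = 6
Position k = 0, exponent = n-1-k = 3
B^3 mod M = 7^3 mod 509 = 343
Delta = (6 - 1) * 343 mod 509 = 188
New hash = (4 + 188) mod 509 = 192

Answer: 192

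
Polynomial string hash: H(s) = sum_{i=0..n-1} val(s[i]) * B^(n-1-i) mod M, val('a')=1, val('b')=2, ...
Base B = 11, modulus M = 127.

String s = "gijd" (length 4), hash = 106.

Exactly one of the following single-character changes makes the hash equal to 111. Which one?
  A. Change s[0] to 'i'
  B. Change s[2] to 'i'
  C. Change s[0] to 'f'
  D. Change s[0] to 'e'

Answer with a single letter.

Option A: s[0]='g'->'i', delta=(9-7)*11^3 mod 127 = 122, hash=106+122 mod 127 = 101
Option B: s[2]='j'->'i', delta=(9-10)*11^1 mod 127 = 116, hash=106+116 mod 127 = 95
Option C: s[0]='g'->'f', delta=(6-7)*11^3 mod 127 = 66, hash=106+66 mod 127 = 45
Option D: s[0]='g'->'e', delta=(5-7)*11^3 mod 127 = 5, hash=106+5 mod 127 = 111 <-- target

Answer: D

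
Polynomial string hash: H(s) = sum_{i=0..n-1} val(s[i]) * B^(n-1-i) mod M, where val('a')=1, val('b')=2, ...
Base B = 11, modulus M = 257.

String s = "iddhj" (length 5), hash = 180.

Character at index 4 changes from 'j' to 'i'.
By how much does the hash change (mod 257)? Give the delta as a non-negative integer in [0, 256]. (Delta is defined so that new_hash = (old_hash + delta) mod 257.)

Delta formula: (val(new) - val(old)) * B^(n-1-k) mod M
  val('i') - val('j') = 9 - 10 = -1
  B^(n-1-k) = 11^0 mod 257 = 1
  Delta = -1 * 1 mod 257 = 256

Answer: 256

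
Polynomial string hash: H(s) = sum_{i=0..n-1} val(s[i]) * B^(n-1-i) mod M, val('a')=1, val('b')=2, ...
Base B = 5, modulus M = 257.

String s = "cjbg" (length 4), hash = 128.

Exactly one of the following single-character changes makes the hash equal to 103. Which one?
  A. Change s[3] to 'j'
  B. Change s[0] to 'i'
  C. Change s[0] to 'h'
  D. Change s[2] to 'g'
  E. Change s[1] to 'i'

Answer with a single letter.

Option A: s[3]='g'->'j', delta=(10-7)*5^0 mod 257 = 3, hash=128+3 mod 257 = 131
Option B: s[0]='c'->'i', delta=(9-3)*5^3 mod 257 = 236, hash=128+236 mod 257 = 107
Option C: s[0]='c'->'h', delta=(8-3)*5^3 mod 257 = 111, hash=128+111 mod 257 = 239
Option D: s[2]='b'->'g', delta=(7-2)*5^1 mod 257 = 25, hash=128+25 mod 257 = 153
Option E: s[1]='j'->'i', delta=(9-10)*5^2 mod 257 = 232, hash=128+232 mod 257 = 103 <-- target

Answer: E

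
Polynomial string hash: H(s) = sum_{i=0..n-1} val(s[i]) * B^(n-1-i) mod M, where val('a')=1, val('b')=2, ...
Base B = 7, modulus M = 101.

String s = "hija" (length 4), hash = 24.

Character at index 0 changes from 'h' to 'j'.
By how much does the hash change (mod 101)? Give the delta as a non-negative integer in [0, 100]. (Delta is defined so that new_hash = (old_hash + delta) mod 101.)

Answer: 80

Derivation:
Delta formula: (val(new) - val(old)) * B^(n-1-k) mod M
  val('j') - val('h') = 10 - 8 = 2
  B^(n-1-k) = 7^3 mod 101 = 40
  Delta = 2 * 40 mod 101 = 80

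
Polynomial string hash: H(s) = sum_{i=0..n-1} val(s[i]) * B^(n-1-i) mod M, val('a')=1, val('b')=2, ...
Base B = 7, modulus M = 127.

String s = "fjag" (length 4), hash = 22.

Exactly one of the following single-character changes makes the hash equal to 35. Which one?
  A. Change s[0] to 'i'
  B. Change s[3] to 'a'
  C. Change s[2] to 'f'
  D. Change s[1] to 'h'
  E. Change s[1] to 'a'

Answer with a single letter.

Option A: s[0]='f'->'i', delta=(9-6)*7^3 mod 127 = 13, hash=22+13 mod 127 = 35 <-- target
Option B: s[3]='g'->'a', delta=(1-7)*7^0 mod 127 = 121, hash=22+121 mod 127 = 16
Option C: s[2]='a'->'f', delta=(6-1)*7^1 mod 127 = 35, hash=22+35 mod 127 = 57
Option D: s[1]='j'->'h', delta=(8-10)*7^2 mod 127 = 29, hash=22+29 mod 127 = 51
Option E: s[1]='j'->'a', delta=(1-10)*7^2 mod 127 = 67, hash=22+67 mod 127 = 89

Answer: A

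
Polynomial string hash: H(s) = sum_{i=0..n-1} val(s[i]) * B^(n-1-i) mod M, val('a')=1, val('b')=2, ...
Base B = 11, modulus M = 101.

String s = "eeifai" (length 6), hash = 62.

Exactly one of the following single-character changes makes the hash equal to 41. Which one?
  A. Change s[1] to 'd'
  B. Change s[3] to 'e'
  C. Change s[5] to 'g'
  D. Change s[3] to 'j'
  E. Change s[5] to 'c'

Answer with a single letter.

Option A: s[1]='e'->'d', delta=(4-5)*11^4 mod 101 = 4, hash=62+4 mod 101 = 66
Option B: s[3]='f'->'e', delta=(5-6)*11^2 mod 101 = 81, hash=62+81 mod 101 = 42
Option C: s[5]='i'->'g', delta=(7-9)*11^0 mod 101 = 99, hash=62+99 mod 101 = 60
Option D: s[3]='f'->'j', delta=(10-6)*11^2 mod 101 = 80, hash=62+80 mod 101 = 41 <-- target
Option E: s[5]='i'->'c', delta=(3-9)*11^0 mod 101 = 95, hash=62+95 mod 101 = 56

Answer: D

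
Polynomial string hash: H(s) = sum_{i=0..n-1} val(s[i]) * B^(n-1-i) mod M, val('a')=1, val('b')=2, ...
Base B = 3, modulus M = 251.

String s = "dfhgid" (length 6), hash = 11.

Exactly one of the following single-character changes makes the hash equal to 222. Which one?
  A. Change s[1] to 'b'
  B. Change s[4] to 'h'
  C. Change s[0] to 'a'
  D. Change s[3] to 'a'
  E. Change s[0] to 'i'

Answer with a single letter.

Answer: E

Derivation:
Option A: s[1]='f'->'b', delta=(2-6)*3^4 mod 251 = 178, hash=11+178 mod 251 = 189
Option B: s[4]='i'->'h', delta=(8-9)*3^1 mod 251 = 248, hash=11+248 mod 251 = 8
Option C: s[0]='d'->'a', delta=(1-4)*3^5 mod 251 = 24, hash=11+24 mod 251 = 35
Option D: s[3]='g'->'a', delta=(1-7)*3^2 mod 251 = 197, hash=11+197 mod 251 = 208
Option E: s[0]='d'->'i', delta=(9-4)*3^5 mod 251 = 211, hash=11+211 mod 251 = 222 <-- target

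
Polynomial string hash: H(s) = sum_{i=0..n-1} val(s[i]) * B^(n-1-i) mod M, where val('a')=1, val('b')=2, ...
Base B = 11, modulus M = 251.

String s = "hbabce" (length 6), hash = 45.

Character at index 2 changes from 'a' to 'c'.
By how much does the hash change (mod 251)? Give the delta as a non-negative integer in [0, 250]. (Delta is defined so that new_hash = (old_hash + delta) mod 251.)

Answer: 152

Derivation:
Delta formula: (val(new) - val(old)) * B^(n-1-k) mod M
  val('c') - val('a') = 3 - 1 = 2
  B^(n-1-k) = 11^3 mod 251 = 76
  Delta = 2 * 76 mod 251 = 152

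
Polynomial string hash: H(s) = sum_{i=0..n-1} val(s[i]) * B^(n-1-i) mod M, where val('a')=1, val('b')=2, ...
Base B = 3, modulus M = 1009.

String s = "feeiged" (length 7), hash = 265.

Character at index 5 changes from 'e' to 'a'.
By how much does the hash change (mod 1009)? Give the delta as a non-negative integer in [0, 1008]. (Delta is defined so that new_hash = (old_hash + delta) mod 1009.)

Delta formula: (val(new) - val(old)) * B^(n-1-k) mod M
  val('a') - val('e') = 1 - 5 = -4
  B^(n-1-k) = 3^1 mod 1009 = 3
  Delta = -4 * 3 mod 1009 = 997

Answer: 997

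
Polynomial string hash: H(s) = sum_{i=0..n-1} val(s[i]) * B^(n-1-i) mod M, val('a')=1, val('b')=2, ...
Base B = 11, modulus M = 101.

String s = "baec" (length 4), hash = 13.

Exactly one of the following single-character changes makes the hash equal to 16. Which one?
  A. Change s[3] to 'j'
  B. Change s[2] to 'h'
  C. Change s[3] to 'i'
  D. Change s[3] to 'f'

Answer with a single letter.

Answer: D

Derivation:
Option A: s[3]='c'->'j', delta=(10-3)*11^0 mod 101 = 7, hash=13+7 mod 101 = 20
Option B: s[2]='e'->'h', delta=(8-5)*11^1 mod 101 = 33, hash=13+33 mod 101 = 46
Option C: s[3]='c'->'i', delta=(9-3)*11^0 mod 101 = 6, hash=13+6 mod 101 = 19
Option D: s[3]='c'->'f', delta=(6-3)*11^0 mod 101 = 3, hash=13+3 mod 101 = 16 <-- target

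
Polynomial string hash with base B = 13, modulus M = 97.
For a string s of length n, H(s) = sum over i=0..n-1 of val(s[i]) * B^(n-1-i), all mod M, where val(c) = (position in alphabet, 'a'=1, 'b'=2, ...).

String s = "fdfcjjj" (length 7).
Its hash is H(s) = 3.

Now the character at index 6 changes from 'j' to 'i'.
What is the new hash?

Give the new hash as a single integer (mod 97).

val('j') = 10, val('i') = 9
Position k = 6, exponent = n-1-k = 0
B^0 mod M = 13^0 mod 97 = 1
Delta = (9 - 10) * 1 mod 97 = 96
New hash = (3 + 96) mod 97 = 2

Answer: 2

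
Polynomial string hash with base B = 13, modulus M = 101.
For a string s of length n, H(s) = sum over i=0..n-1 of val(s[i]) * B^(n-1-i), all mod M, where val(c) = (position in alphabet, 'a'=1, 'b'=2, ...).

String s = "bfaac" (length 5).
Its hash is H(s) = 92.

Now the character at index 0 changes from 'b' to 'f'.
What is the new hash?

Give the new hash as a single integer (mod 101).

Answer: 4

Derivation:
val('b') = 2, val('f') = 6
Position k = 0, exponent = n-1-k = 4
B^4 mod M = 13^4 mod 101 = 79
Delta = (6 - 2) * 79 mod 101 = 13
New hash = (92 + 13) mod 101 = 4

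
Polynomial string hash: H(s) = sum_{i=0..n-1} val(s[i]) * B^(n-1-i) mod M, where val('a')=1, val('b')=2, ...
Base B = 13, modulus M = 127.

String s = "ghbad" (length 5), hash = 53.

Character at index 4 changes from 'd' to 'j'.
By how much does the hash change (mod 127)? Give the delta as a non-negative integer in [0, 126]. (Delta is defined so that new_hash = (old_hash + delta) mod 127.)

Answer: 6

Derivation:
Delta formula: (val(new) - val(old)) * B^(n-1-k) mod M
  val('j') - val('d') = 10 - 4 = 6
  B^(n-1-k) = 13^0 mod 127 = 1
  Delta = 6 * 1 mod 127 = 6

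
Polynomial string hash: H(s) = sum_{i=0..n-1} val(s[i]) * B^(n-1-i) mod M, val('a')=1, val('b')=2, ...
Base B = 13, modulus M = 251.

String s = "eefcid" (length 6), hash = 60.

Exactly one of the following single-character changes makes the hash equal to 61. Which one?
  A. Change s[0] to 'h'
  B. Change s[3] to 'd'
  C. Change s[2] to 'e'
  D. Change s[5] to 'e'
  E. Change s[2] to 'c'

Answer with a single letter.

Option A: s[0]='e'->'h', delta=(8-5)*13^5 mod 251 = 192, hash=60+192 mod 251 = 1
Option B: s[3]='c'->'d', delta=(4-3)*13^2 mod 251 = 169, hash=60+169 mod 251 = 229
Option C: s[2]='f'->'e', delta=(5-6)*13^3 mod 251 = 62, hash=60+62 mod 251 = 122
Option D: s[5]='d'->'e', delta=(5-4)*13^0 mod 251 = 1, hash=60+1 mod 251 = 61 <-- target
Option E: s[2]='f'->'c', delta=(3-6)*13^3 mod 251 = 186, hash=60+186 mod 251 = 246

Answer: D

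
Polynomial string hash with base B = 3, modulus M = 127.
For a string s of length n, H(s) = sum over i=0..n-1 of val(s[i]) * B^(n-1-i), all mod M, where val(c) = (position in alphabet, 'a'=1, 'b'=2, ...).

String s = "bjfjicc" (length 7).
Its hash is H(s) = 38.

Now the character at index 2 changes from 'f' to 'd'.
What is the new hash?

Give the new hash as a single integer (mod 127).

val('f') = 6, val('d') = 4
Position k = 2, exponent = n-1-k = 4
B^4 mod M = 3^4 mod 127 = 81
Delta = (4 - 6) * 81 mod 127 = 92
New hash = (38 + 92) mod 127 = 3

Answer: 3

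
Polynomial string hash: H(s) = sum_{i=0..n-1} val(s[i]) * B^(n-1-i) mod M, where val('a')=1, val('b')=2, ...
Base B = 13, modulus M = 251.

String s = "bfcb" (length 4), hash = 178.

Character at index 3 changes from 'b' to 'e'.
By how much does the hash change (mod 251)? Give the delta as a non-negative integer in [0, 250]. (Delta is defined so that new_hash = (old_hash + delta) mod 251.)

Delta formula: (val(new) - val(old)) * B^(n-1-k) mod M
  val('e') - val('b') = 5 - 2 = 3
  B^(n-1-k) = 13^0 mod 251 = 1
  Delta = 3 * 1 mod 251 = 3

Answer: 3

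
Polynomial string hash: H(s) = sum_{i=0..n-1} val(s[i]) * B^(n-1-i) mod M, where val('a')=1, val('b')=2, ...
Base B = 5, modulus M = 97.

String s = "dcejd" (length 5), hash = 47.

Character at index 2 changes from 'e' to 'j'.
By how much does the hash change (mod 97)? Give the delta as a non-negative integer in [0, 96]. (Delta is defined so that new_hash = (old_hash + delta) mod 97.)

Answer: 28

Derivation:
Delta formula: (val(new) - val(old)) * B^(n-1-k) mod M
  val('j') - val('e') = 10 - 5 = 5
  B^(n-1-k) = 5^2 mod 97 = 25
  Delta = 5 * 25 mod 97 = 28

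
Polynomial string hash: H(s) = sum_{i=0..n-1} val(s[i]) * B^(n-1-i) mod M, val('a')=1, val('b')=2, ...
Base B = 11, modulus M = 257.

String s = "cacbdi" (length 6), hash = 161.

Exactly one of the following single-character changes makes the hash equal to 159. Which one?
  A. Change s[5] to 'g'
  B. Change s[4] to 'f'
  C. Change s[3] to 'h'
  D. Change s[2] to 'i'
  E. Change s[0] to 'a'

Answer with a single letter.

Option A: s[5]='i'->'g', delta=(7-9)*11^0 mod 257 = 255, hash=161+255 mod 257 = 159 <-- target
Option B: s[4]='d'->'f', delta=(6-4)*11^1 mod 257 = 22, hash=161+22 mod 257 = 183
Option C: s[3]='b'->'h', delta=(8-2)*11^2 mod 257 = 212, hash=161+212 mod 257 = 116
Option D: s[2]='c'->'i', delta=(9-3)*11^3 mod 257 = 19, hash=161+19 mod 257 = 180
Option E: s[0]='c'->'a', delta=(1-3)*11^5 mod 257 = 176, hash=161+176 mod 257 = 80

Answer: A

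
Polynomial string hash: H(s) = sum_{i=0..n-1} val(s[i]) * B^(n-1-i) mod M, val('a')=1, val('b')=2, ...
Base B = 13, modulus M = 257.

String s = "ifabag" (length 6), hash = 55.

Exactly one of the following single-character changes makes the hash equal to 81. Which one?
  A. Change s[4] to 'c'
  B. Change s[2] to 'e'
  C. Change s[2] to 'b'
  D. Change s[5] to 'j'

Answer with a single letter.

Option A: s[4]='a'->'c', delta=(3-1)*13^1 mod 257 = 26, hash=55+26 mod 257 = 81 <-- target
Option B: s[2]='a'->'e', delta=(5-1)*13^3 mod 257 = 50, hash=55+50 mod 257 = 105
Option C: s[2]='a'->'b', delta=(2-1)*13^3 mod 257 = 141, hash=55+141 mod 257 = 196
Option D: s[5]='g'->'j', delta=(10-7)*13^0 mod 257 = 3, hash=55+3 mod 257 = 58

Answer: A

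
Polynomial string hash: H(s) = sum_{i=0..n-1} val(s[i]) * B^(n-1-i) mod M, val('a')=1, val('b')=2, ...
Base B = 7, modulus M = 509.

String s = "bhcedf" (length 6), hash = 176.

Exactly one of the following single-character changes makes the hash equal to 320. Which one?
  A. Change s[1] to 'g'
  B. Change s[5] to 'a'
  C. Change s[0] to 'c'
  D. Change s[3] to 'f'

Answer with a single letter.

Option A: s[1]='h'->'g', delta=(7-8)*7^4 mod 509 = 144, hash=176+144 mod 509 = 320 <-- target
Option B: s[5]='f'->'a', delta=(1-6)*7^0 mod 509 = 504, hash=176+504 mod 509 = 171
Option C: s[0]='b'->'c', delta=(3-2)*7^5 mod 509 = 10, hash=176+10 mod 509 = 186
Option D: s[3]='e'->'f', delta=(6-5)*7^2 mod 509 = 49, hash=176+49 mod 509 = 225

Answer: A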